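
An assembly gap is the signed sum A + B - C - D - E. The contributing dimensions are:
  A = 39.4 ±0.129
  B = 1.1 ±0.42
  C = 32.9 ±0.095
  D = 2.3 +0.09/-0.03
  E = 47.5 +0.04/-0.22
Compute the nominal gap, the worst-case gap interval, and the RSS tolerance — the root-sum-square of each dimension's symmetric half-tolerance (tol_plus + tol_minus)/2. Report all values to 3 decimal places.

Stack each dimension's contribution:
  +A: nom +39.400 → Σnom=39.400; wc +0.129/-0.129 → slack +0.129/-0.129; half-tol=0.129, Σhalf²=0.016641
  +B: nom +1.100 → Σnom=40.500; wc +0.420/-0.420 → slack +0.549/-0.549; half-tol=0.420, Σhalf²=0.193041
  -C: nom -32.900 → Σnom=7.600; wc +0.095/-0.095 → slack +0.644/-0.644; half-tol=0.095, Σhalf²=0.202066
  -D: nom -2.300 → Σnom=5.300; wc +0.030/-0.090 → slack +0.674/-0.734; half-tol=0.060, Σhalf²=0.205666
  -E: nom -47.500 → Σnom=-42.200; wc +0.220/-0.040 → slack +0.894/-0.774; half-tol=0.130, Σhalf²=0.222566
Nominal = -42.200. Worst-case = [-42.200 - 0.774, -42.200 + 0.894] = [-42.974, -41.306]. RSS = √0.222566 = 0.472.

nominal=-42.200 wc=[-42.974,-41.306] rss=0.472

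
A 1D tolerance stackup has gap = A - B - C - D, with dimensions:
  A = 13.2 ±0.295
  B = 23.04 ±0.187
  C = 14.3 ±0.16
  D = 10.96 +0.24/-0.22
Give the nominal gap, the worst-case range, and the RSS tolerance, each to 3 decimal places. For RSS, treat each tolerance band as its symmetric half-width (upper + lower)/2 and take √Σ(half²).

Stack each dimension's contribution:
  +A: nom +13.200 → Σnom=13.200; wc +0.295/-0.295 → slack +0.295/-0.295; half-tol=0.295, Σhalf²=0.087025
  -B: nom -23.040 → Σnom=-9.840; wc +0.187/-0.187 → slack +0.482/-0.482; half-tol=0.187, Σhalf²=0.121994
  -C: nom -14.300 → Σnom=-24.140; wc +0.160/-0.160 → slack +0.642/-0.642; half-tol=0.160, Σhalf²=0.147594
  -D: nom -10.960 → Σnom=-35.100; wc +0.220/-0.240 → slack +0.862/-0.882; half-tol=0.230, Σhalf²=0.200494
Nominal = -35.100. Worst-case = [-35.100 - 0.882, -35.100 + 0.862] = [-35.982, -34.238]. RSS = √0.200494 = 0.448.

nominal=-35.100 wc=[-35.982,-34.238] rss=0.448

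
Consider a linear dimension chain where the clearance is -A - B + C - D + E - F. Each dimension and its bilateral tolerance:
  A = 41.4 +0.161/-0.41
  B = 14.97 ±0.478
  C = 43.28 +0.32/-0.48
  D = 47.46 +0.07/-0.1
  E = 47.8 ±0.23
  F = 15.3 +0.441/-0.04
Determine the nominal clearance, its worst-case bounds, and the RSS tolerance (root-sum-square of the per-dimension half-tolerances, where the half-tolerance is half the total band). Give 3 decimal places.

nominal=-28.050 wc=[-29.910,-26.472] rss=0.767

Stack each dimension's contribution:
  -A: nom -41.400 → Σnom=-41.400; wc +0.410/-0.161 → slack +0.410/-0.161; half-tol=0.285, Σhalf²=0.081510
  -B: nom -14.970 → Σnom=-56.370; wc +0.478/-0.478 → slack +0.888/-0.639; half-tol=0.478, Σhalf²=0.309994
  +C: nom +43.280 → Σnom=-13.090; wc +0.320/-0.480 → slack +1.208/-1.119; half-tol=0.400, Σhalf²=0.469994
  -D: nom -47.460 → Σnom=-60.550; wc +0.100/-0.070 → slack +1.308/-1.189; half-tol=0.085, Σhalf²=0.477219
  +E: nom +47.800 → Σnom=-12.750; wc +0.230/-0.230 → slack +1.538/-1.419; half-tol=0.230, Σhalf²=0.530119
  -F: nom -15.300 → Σnom=-28.050; wc +0.040/-0.441 → slack +1.578/-1.860; half-tol=0.240, Σhalf²=0.587960
Nominal = -28.050. Worst-case = [-28.050 - 1.860, -28.050 + 1.578] = [-29.910, -26.472]. RSS = √0.587960 = 0.767.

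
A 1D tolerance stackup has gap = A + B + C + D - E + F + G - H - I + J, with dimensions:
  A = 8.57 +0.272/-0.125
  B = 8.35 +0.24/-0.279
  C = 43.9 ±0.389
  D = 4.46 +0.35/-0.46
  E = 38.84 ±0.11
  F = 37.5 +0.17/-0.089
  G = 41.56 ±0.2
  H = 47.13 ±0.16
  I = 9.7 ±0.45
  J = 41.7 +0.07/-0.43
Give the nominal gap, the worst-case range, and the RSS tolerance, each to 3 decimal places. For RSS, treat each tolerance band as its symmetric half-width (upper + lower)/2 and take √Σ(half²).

nominal=90.370 wc=[87.678,92.781] rss=0.884

Stack each dimension's contribution:
  +A: nom +8.570 → Σnom=8.570; wc +0.272/-0.125 → slack +0.272/-0.125; half-tol=0.199, Σhalf²=0.039402
  +B: nom +8.350 → Σnom=16.920; wc +0.240/-0.279 → slack +0.512/-0.404; half-tol=0.260, Σhalf²=0.106743
  +C: nom +43.900 → Σnom=60.820; wc +0.389/-0.389 → slack +0.901/-0.793; half-tol=0.389, Σhalf²=0.258064
  +D: nom +4.460 → Σnom=65.280; wc +0.350/-0.460 → slack +1.251/-1.253; half-tol=0.405, Σhalf²=0.422089
  -E: nom -38.840 → Σnom=26.440; wc +0.110/-0.110 → slack +1.361/-1.363; half-tol=0.110, Σhalf²=0.434189
  +F: nom +37.500 → Σnom=63.940; wc +0.170/-0.089 → slack +1.531/-1.452; half-tol=0.130, Σhalf²=0.450959
  +G: nom +41.560 → Σnom=105.500; wc +0.200/-0.200 → slack +1.731/-1.652; half-tol=0.200, Σhalf²=0.490959
  -H: nom -47.130 → Σnom=58.370; wc +0.160/-0.160 → slack +1.891/-1.812; half-tol=0.160, Σhalf²=0.516559
  -I: nom -9.700 → Σnom=48.670; wc +0.450/-0.450 → slack +2.341/-2.262; half-tol=0.450, Σhalf²=0.719059
  +J: nom +41.700 → Σnom=90.370; wc +0.070/-0.430 → slack +2.411/-2.692; half-tol=0.250, Σhalf²=0.781559
Nominal = 90.370. Worst-case = [90.370 - 2.692, 90.370 + 2.411] = [87.678, 92.781]. RSS = √0.781559 = 0.884.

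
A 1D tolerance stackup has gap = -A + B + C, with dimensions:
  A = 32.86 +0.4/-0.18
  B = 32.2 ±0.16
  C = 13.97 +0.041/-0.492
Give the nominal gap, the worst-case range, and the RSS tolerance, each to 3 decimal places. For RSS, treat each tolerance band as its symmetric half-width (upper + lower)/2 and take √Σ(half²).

nominal=13.310 wc=[12.258,13.691] rss=0.425

Stack each dimension's contribution:
  -A: nom -32.860 → Σnom=-32.860; wc +0.180/-0.400 → slack +0.180/-0.400; half-tol=0.290, Σhalf²=0.084100
  +B: nom +32.200 → Σnom=-0.660; wc +0.160/-0.160 → slack +0.340/-0.560; half-tol=0.160, Σhalf²=0.109700
  +C: nom +13.970 → Σnom=13.310; wc +0.041/-0.492 → slack +0.381/-1.052; half-tol=0.267, Σhalf²=0.180722
Nominal = 13.310. Worst-case = [13.310 - 1.052, 13.310 + 0.381] = [12.258, 13.691]. RSS = √0.180722 = 0.425.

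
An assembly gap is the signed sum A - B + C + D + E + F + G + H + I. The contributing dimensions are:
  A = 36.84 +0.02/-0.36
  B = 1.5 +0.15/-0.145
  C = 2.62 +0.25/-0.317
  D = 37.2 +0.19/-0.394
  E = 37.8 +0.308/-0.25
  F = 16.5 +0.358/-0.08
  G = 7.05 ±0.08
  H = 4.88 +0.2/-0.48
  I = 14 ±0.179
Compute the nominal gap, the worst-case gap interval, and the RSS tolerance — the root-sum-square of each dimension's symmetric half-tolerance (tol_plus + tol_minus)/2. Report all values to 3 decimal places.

Stack each dimension's contribution:
  +A: nom +36.840 → Σnom=36.840; wc +0.020/-0.360 → slack +0.020/-0.360; half-tol=0.190, Σhalf²=0.036100
  -B: nom -1.500 → Σnom=35.340; wc +0.145/-0.150 → slack +0.165/-0.510; half-tol=0.147, Σhalf²=0.057856
  +C: nom +2.620 → Σnom=37.960; wc +0.250/-0.317 → slack +0.415/-0.827; half-tol=0.283, Σhalf²=0.138228
  +D: nom +37.200 → Σnom=75.160; wc +0.190/-0.394 → slack +0.605/-1.221; half-tol=0.292, Σhalf²=0.223492
  +E: nom +37.800 → Σnom=112.960; wc +0.308/-0.250 → slack +0.913/-1.471; half-tol=0.279, Σhalf²=0.301334
  +F: nom +16.500 → Σnom=129.460; wc +0.358/-0.080 → slack +1.271/-1.551; half-tol=0.219, Σhalf²=0.349295
  +G: nom +7.050 → Σnom=136.510; wc +0.080/-0.080 → slack +1.351/-1.631; half-tol=0.080, Σhalf²=0.355695
  +H: nom +4.880 → Σnom=141.390; wc +0.200/-0.480 → slack +1.551/-2.111; half-tol=0.340, Σhalf²=0.471295
  +I: nom +14.000 → Σnom=155.390; wc +0.179/-0.179 → slack +1.730/-2.290; half-tol=0.179, Σhalf²=0.503336
Nominal = 155.390. Worst-case = [155.390 - 2.290, 155.390 + 1.730] = [153.100, 157.120]. RSS = √0.503336 = 0.709.

nominal=155.390 wc=[153.100,157.120] rss=0.709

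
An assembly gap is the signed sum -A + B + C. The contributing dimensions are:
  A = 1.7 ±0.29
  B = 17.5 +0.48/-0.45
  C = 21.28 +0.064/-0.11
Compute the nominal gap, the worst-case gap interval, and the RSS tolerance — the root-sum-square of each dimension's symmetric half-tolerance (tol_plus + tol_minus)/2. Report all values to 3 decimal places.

Stack each dimension's contribution:
  -A: nom -1.700 → Σnom=-1.700; wc +0.290/-0.290 → slack +0.290/-0.290; half-tol=0.290, Σhalf²=0.084100
  +B: nom +17.500 → Σnom=15.800; wc +0.480/-0.450 → slack +0.770/-0.740; half-tol=0.465, Σhalf²=0.300325
  +C: nom +21.280 → Σnom=37.080; wc +0.064/-0.110 → slack +0.834/-0.850; half-tol=0.087, Σhalf²=0.307894
Nominal = 37.080. Worst-case = [37.080 - 0.850, 37.080 + 0.834] = [36.230, 37.914]. RSS = √0.307894 = 0.555.

nominal=37.080 wc=[36.230,37.914] rss=0.555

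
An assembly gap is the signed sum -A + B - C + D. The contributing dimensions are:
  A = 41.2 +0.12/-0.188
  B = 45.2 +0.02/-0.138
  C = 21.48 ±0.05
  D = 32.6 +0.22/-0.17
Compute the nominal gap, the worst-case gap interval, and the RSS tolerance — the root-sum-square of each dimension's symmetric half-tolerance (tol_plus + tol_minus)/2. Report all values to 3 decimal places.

Stack each dimension's contribution:
  -A: nom -41.200 → Σnom=-41.200; wc +0.188/-0.120 → slack +0.188/-0.120; half-tol=0.154, Σhalf²=0.023716
  +B: nom +45.200 → Σnom=4.000; wc +0.020/-0.138 → slack +0.208/-0.258; half-tol=0.079, Σhalf²=0.029957
  -C: nom -21.480 → Σnom=-17.480; wc +0.050/-0.050 → slack +0.258/-0.308; half-tol=0.050, Σhalf²=0.032457
  +D: nom +32.600 → Σnom=15.120; wc +0.220/-0.170 → slack +0.478/-0.478; half-tol=0.195, Σhalf²=0.070482
Nominal = 15.120. Worst-case = [15.120 - 0.478, 15.120 + 0.478] = [14.642, 15.598]. RSS = √0.070482 = 0.265.

nominal=15.120 wc=[14.642,15.598] rss=0.265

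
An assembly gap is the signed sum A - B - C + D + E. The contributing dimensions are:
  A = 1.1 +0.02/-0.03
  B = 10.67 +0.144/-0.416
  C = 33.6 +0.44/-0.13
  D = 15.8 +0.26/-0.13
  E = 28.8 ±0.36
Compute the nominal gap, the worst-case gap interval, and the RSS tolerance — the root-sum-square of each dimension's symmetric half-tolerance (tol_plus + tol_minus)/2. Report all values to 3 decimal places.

Stack each dimension's contribution:
  +A: nom +1.100 → Σnom=1.100; wc +0.020/-0.030 → slack +0.020/-0.030; half-tol=0.025, Σhalf²=0.000625
  -B: nom -10.670 → Σnom=-9.570; wc +0.416/-0.144 → slack +0.436/-0.174; half-tol=0.280, Σhalf²=0.079025
  -C: nom -33.600 → Σnom=-43.170; wc +0.130/-0.440 → slack +0.566/-0.614; half-tol=0.285, Σhalf²=0.160250
  +D: nom +15.800 → Σnom=-27.370; wc +0.260/-0.130 → slack +0.826/-0.744; half-tol=0.195, Σhalf²=0.198275
  +E: nom +28.800 → Σnom=1.430; wc +0.360/-0.360 → slack +1.186/-1.104; half-tol=0.360, Σhalf²=0.327875
Nominal = 1.430. Worst-case = [1.430 - 1.104, 1.430 + 1.186] = [0.326, 2.616]. RSS = √0.327875 = 0.573.

nominal=1.430 wc=[0.326,2.616] rss=0.573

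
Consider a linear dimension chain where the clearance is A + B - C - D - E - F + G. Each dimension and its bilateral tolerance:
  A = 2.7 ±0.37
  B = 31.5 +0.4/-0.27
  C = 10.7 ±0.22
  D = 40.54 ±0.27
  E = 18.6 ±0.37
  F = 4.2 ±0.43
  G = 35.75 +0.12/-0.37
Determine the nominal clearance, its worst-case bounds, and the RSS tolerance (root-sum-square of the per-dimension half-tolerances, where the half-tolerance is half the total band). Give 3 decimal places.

nominal=-4.090 wc=[-6.390,-1.910] rss=0.867

Stack each dimension's contribution:
  +A: nom +2.700 → Σnom=2.700; wc +0.370/-0.370 → slack +0.370/-0.370; half-tol=0.370, Σhalf²=0.136900
  +B: nom +31.500 → Σnom=34.200; wc +0.400/-0.270 → slack +0.770/-0.640; half-tol=0.335, Σhalf²=0.249125
  -C: nom -10.700 → Σnom=23.500; wc +0.220/-0.220 → slack +0.990/-0.860; half-tol=0.220, Σhalf²=0.297525
  -D: nom -40.540 → Σnom=-17.040; wc +0.270/-0.270 → slack +1.260/-1.130; half-tol=0.270, Σhalf²=0.370425
  -E: nom -18.600 → Σnom=-35.640; wc +0.370/-0.370 → slack +1.630/-1.500; half-tol=0.370, Σhalf²=0.507325
  -F: nom -4.200 → Σnom=-39.840; wc +0.430/-0.430 → slack +2.060/-1.930; half-tol=0.430, Σhalf²=0.692225
  +G: nom +35.750 → Σnom=-4.090; wc +0.120/-0.370 → slack +2.180/-2.300; half-tol=0.245, Σhalf²=0.752250
Nominal = -4.090. Worst-case = [-4.090 - 2.300, -4.090 + 2.180] = [-6.390, -1.910]. RSS = √0.752250 = 0.867.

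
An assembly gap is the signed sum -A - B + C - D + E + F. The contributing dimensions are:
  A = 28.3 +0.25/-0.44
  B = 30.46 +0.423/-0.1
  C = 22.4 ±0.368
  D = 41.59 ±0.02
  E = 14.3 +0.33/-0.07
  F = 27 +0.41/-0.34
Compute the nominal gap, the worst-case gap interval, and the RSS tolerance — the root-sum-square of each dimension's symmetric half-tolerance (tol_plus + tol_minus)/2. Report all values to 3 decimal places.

nominal=-36.650 wc=[-38.121,-34.982] rss=0.710

Stack each dimension's contribution:
  -A: nom -28.300 → Σnom=-28.300; wc +0.440/-0.250 → slack +0.440/-0.250; half-tol=0.345, Σhalf²=0.119025
  -B: nom -30.460 → Σnom=-58.760; wc +0.100/-0.423 → slack +0.540/-0.673; half-tol=0.262, Σhalf²=0.187407
  +C: nom +22.400 → Σnom=-36.360; wc +0.368/-0.368 → slack +0.908/-1.041; half-tol=0.368, Σhalf²=0.322831
  -D: nom -41.590 → Σnom=-77.950; wc +0.020/-0.020 → slack +0.928/-1.061; half-tol=0.020, Σhalf²=0.323231
  +E: nom +14.300 → Σnom=-63.650; wc +0.330/-0.070 → slack +1.258/-1.131; half-tol=0.200, Σhalf²=0.363231
  +F: nom +27.000 → Σnom=-36.650; wc +0.410/-0.340 → slack +1.668/-1.471; half-tol=0.375, Σhalf²=0.503856
Nominal = -36.650. Worst-case = [-36.650 - 1.471, -36.650 + 1.668] = [-38.121, -34.982]. RSS = √0.503856 = 0.710.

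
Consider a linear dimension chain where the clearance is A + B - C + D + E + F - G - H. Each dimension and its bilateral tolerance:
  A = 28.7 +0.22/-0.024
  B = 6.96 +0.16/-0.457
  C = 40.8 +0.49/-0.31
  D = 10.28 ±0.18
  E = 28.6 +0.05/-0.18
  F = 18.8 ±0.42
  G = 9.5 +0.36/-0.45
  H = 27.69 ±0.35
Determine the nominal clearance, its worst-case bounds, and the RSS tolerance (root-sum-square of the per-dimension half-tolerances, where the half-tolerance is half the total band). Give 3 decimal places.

Stack each dimension's contribution:
  +A: nom +28.700 → Σnom=28.700; wc +0.220/-0.024 → slack +0.220/-0.024; half-tol=0.122, Σhalf²=0.014884
  +B: nom +6.960 → Σnom=35.660; wc +0.160/-0.457 → slack +0.380/-0.481; half-tol=0.308, Σhalf²=0.110056
  -C: nom -40.800 → Σnom=-5.140; wc +0.310/-0.490 → slack +0.690/-0.971; half-tol=0.400, Σhalf²=0.270056
  +D: nom +10.280 → Σnom=5.140; wc +0.180/-0.180 → slack +0.870/-1.151; half-tol=0.180, Σhalf²=0.302456
  +E: nom +28.600 → Σnom=33.740; wc +0.050/-0.180 → slack +0.920/-1.331; half-tol=0.115, Σhalf²=0.315681
  +F: nom +18.800 → Σnom=52.540; wc +0.420/-0.420 → slack +1.340/-1.751; half-tol=0.420, Σhalf²=0.492081
  -G: nom -9.500 → Σnom=43.040; wc +0.450/-0.360 → slack +1.790/-2.111; half-tol=0.405, Σhalf²=0.656106
  -H: nom -27.690 → Σnom=15.350; wc +0.350/-0.350 → slack +2.140/-2.461; half-tol=0.350, Σhalf²=0.778606
Nominal = 15.350. Worst-case = [15.350 - 2.461, 15.350 + 2.140] = [12.889, 17.490]. RSS = √0.778606 = 0.882.

nominal=15.350 wc=[12.889,17.490] rss=0.882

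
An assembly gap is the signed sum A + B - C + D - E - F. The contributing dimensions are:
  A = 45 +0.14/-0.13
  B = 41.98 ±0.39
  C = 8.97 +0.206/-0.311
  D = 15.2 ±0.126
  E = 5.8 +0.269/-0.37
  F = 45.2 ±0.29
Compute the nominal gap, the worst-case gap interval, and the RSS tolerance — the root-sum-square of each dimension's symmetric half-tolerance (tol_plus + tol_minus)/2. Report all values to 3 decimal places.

Stack each dimension's contribution:
  +A: nom +45.000 → Σnom=45.000; wc +0.140/-0.130 → slack +0.140/-0.130; half-tol=0.135, Σhalf²=0.018225
  +B: nom +41.980 → Σnom=86.980; wc +0.390/-0.390 → slack +0.530/-0.520; half-tol=0.390, Σhalf²=0.170325
  -C: nom -8.970 → Σnom=78.010; wc +0.311/-0.206 → slack +0.841/-0.726; half-tol=0.259, Σhalf²=0.237147
  +D: nom +15.200 → Σnom=93.210; wc +0.126/-0.126 → slack +0.967/-0.852; half-tol=0.126, Σhalf²=0.253023
  -E: nom -5.800 → Σnom=87.410; wc +0.370/-0.269 → slack +1.337/-1.121; half-tol=0.320, Σhalf²=0.355104
  -F: nom -45.200 → Σnom=42.210; wc +0.290/-0.290 → slack +1.627/-1.411; half-tol=0.290, Σhalf²=0.439204
Nominal = 42.210. Worst-case = [42.210 - 1.411, 42.210 + 1.627] = [40.799, 43.837]. RSS = √0.439204 = 0.663.

nominal=42.210 wc=[40.799,43.837] rss=0.663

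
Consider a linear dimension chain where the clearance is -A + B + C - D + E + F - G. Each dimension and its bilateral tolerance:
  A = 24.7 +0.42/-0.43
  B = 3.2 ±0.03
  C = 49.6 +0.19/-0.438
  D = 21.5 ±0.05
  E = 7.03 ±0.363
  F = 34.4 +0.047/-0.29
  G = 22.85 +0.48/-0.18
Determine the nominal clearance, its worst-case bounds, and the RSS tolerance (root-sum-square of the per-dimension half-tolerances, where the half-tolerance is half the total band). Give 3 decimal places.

Stack each dimension's contribution:
  -A: nom -24.700 → Σnom=-24.700; wc +0.430/-0.420 → slack +0.430/-0.420; half-tol=0.425, Σhalf²=0.180625
  +B: nom +3.200 → Σnom=-21.500; wc +0.030/-0.030 → slack +0.460/-0.450; half-tol=0.030, Σhalf²=0.181525
  +C: nom +49.600 → Σnom=28.100; wc +0.190/-0.438 → slack +0.650/-0.888; half-tol=0.314, Σhalf²=0.280121
  -D: nom -21.500 → Σnom=6.600; wc +0.050/-0.050 → slack +0.700/-0.938; half-tol=0.050, Σhalf²=0.282621
  +E: nom +7.030 → Σnom=13.630; wc +0.363/-0.363 → slack +1.063/-1.301; half-tol=0.363, Σhalf²=0.414390
  +F: nom +34.400 → Σnom=48.030; wc +0.047/-0.290 → slack +1.110/-1.591; half-tol=0.168, Σhalf²=0.442782
  -G: nom -22.850 → Σnom=25.180; wc +0.180/-0.480 → slack +1.290/-2.071; half-tol=0.330, Σhalf²=0.551682
Nominal = 25.180. Worst-case = [25.180 - 2.071, 25.180 + 1.290] = [23.109, 26.470]. RSS = √0.551682 = 0.743.

nominal=25.180 wc=[23.109,26.470] rss=0.743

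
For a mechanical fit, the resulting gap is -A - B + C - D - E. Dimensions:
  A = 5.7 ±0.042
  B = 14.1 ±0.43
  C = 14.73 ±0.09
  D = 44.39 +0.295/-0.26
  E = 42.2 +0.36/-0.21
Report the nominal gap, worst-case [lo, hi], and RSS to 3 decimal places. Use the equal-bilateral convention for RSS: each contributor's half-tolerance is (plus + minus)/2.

nominal=-91.660 wc=[-92.877,-90.628] rss=0.594

Stack each dimension's contribution:
  -A: nom -5.700 → Σnom=-5.700; wc +0.042/-0.042 → slack +0.042/-0.042; half-tol=0.042, Σhalf²=0.001764
  -B: nom -14.100 → Σnom=-19.800; wc +0.430/-0.430 → slack +0.472/-0.472; half-tol=0.430, Σhalf²=0.186664
  +C: nom +14.730 → Σnom=-5.070; wc +0.090/-0.090 → slack +0.562/-0.562; half-tol=0.090, Σhalf²=0.194764
  -D: nom -44.390 → Σnom=-49.460; wc +0.260/-0.295 → slack +0.822/-0.857; half-tol=0.277, Σhalf²=0.271770
  -E: nom -42.200 → Σnom=-91.660; wc +0.210/-0.360 → slack +1.032/-1.217; half-tol=0.285, Σhalf²=0.352995
Nominal = -91.660. Worst-case = [-91.660 - 1.217, -91.660 + 1.032] = [-92.877, -90.628]. RSS = √0.352995 = 0.594.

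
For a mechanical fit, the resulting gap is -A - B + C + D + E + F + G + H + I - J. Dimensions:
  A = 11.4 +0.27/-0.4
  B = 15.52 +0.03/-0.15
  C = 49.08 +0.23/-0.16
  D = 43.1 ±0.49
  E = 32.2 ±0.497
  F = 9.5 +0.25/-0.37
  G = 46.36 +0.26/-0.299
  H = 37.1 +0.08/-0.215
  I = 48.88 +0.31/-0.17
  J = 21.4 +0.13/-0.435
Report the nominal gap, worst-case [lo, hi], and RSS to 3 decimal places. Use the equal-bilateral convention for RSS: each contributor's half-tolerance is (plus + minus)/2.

nominal=217.900 wc=[215.269,221.002] rss=0.989

Stack each dimension's contribution:
  -A: nom -11.400 → Σnom=-11.400; wc +0.400/-0.270 → slack +0.400/-0.270; half-tol=0.335, Σhalf²=0.112225
  -B: nom -15.520 → Σnom=-26.920; wc +0.150/-0.030 → slack +0.550/-0.300; half-tol=0.090, Σhalf²=0.120325
  +C: nom +49.080 → Σnom=22.160; wc +0.230/-0.160 → slack +0.780/-0.460; half-tol=0.195, Σhalf²=0.158350
  +D: nom +43.100 → Σnom=65.260; wc +0.490/-0.490 → slack +1.270/-0.950; half-tol=0.490, Σhalf²=0.398450
  +E: nom +32.200 → Σnom=97.460; wc +0.497/-0.497 → slack +1.767/-1.447; half-tol=0.497, Σhalf²=0.645459
  +F: nom +9.500 → Σnom=106.960; wc +0.250/-0.370 → slack +2.017/-1.817; half-tol=0.310, Σhalf²=0.741559
  +G: nom +46.360 → Σnom=153.320; wc +0.260/-0.299 → slack +2.277/-2.116; half-tol=0.279, Σhalf²=0.819679
  +H: nom +37.100 → Σnom=190.420; wc +0.080/-0.215 → slack +2.357/-2.331; half-tol=0.147, Σhalf²=0.841436
  +I: nom +48.880 → Σnom=239.300; wc +0.310/-0.170 → slack +2.667/-2.501; half-tol=0.240, Σhalf²=0.899035
  -J: nom -21.400 → Σnom=217.900; wc +0.435/-0.130 → slack +3.102/-2.631; half-tol=0.282, Σhalf²=0.978842
Nominal = 217.900. Worst-case = [217.900 - 2.631, 217.900 + 3.102] = [215.269, 221.002]. RSS = √0.978842 = 0.989.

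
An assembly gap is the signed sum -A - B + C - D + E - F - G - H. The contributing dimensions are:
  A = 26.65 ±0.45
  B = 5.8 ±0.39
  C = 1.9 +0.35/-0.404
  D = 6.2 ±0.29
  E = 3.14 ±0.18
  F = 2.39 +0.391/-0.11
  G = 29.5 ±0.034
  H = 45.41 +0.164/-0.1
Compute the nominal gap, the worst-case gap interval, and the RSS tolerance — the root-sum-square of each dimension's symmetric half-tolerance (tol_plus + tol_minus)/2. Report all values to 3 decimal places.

Stack each dimension's contribution:
  -A: nom -26.650 → Σnom=-26.650; wc +0.450/-0.450 → slack +0.450/-0.450; half-tol=0.450, Σhalf²=0.202500
  -B: nom -5.800 → Σnom=-32.450; wc +0.390/-0.390 → slack +0.840/-0.840; half-tol=0.390, Σhalf²=0.354600
  +C: nom +1.900 → Σnom=-30.550; wc +0.350/-0.404 → slack +1.190/-1.244; half-tol=0.377, Σhalf²=0.496729
  -D: nom -6.200 → Σnom=-36.750; wc +0.290/-0.290 → slack +1.480/-1.534; half-tol=0.290, Σhalf²=0.580829
  +E: nom +3.140 → Σnom=-33.610; wc +0.180/-0.180 → slack +1.660/-1.714; half-tol=0.180, Σhalf²=0.613229
  -F: nom -2.390 → Σnom=-36.000; wc +0.110/-0.391 → slack +1.770/-2.105; half-tol=0.251, Σhalf²=0.675979
  -G: nom -29.500 → Σnom=-65.500; wc +0.034/-0.034 → slack +1.804/-2.139; half-tol=0.034, Σhalf²=0.677135
  -H: nom -45.410 → Σnom=-110.910; wc +0.100/-0.164 → slack +1.904/-2.303; half-tol=0.132, Σhalf²=0.694559
Nominal = -110.910. Worst-case = [-110.910 - 2.303, -110.910 + 1.904] = [-113.213, -109.006]. RSS = √0.694559 = 0.833.

nominal=-110.910 wc=[-113.213,-109.006] rss=0.833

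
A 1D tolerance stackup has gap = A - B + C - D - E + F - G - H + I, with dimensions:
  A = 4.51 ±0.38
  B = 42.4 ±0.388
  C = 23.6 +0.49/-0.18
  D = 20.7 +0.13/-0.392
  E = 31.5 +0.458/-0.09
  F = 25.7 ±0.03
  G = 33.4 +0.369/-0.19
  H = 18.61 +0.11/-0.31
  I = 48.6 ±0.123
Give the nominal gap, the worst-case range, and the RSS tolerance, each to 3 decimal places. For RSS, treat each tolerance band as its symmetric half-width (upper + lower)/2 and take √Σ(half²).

Stack each dimension's contribution:
  +A: nom +4.510 → Σnom=4.510; wc +0.380/-0.380 → slack +0.380/-0.380; half-tol=0.380, Σhalf²=0.144400
  -B: nom -42.400 → Σnom=-37.890; wc +0.388/-0.388 → slack +0.768/-0.768; half-tol=0.388, Σhalf²=0.294944
  +C: nom +23.600 → Σnom=-14.290; wc +0.490/-0.180 → slack +1.258/-0.948; half-tol=0.335, Σhalf²=0.407169
  -D: nom -20.700 → Σnom=-34.990; wc +0.392/-0.130 → slack +1.650/-1.078; half-tol=0.261, Σhalf²=0.475290
  -E: nom -31.500 → Σnom=-66.490; wc +0.090/-0.458 → slack +1.740/-1.536; half-tol=0.274, Σhalf²=0.550366
  +F: nom +25.700 → Σnom=-40.790; wc +0.030/-0.030 → slack +1.770/-1.566; half-tol=0.030, Σhalf²=0.551266
  -G: nom -33.400 → Σnom=-74.190; wc +0.190/-0.369 → slack +1.960/-1.935; half-tol=0.279, Σhalf²=0.629386
  -H: nom -18.610 → Σnom=-92.800; wc +0.310/-0.110 → slack +2.270/-2.045; half-tol=0.210, Σhalf²=0.673486
  +I: nom +48.600 → Σnom=-44.200; wc +0.123/-0.123 → slack +2.393/-2.168; half-tol=0.123, Σhalf²=0.688615
Nominal = -44.200. Worst-case = [-44.200 - 2.168, -44.200 + 2.393] = [-46.368, -41.807]. RSS = √0.688615 = 0.830.

nominal=-44.200 wc=[-46.368,-41.807] rss=0.830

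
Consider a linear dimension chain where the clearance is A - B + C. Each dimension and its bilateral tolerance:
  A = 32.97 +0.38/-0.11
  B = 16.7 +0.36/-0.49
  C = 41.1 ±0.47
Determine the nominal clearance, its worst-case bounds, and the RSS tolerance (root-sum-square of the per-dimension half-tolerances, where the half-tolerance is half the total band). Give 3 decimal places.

nominal=57.370 wc=[56.430,58.710] rss=0.679

Stack each dimension's contribution:
  +A: nom +32.970 → Σnom=32.970; wc +0.380/-0.110 → slack +0.380/-0.110; half-tol=0.245, Σhalf²=0.060025
  -B: nom -16.700 → Σnom=16.270; wc +0.490/-0.360 → slack +0.870/-0.470; half-tol=0.425, Σhalf²=0.240650
  +C: nom +41.100 → Σnom=57.370; wc +0.470/-0.470 → slack +1.340/-0.940; half-tol=0.470, Σhalf²=0.461550
Nominal = 57.370. Worst-case = [57.370 - 0.940, 57.370 + 1.340] = [56.430, 58.710]. RSS = √0.461550 = 0.679.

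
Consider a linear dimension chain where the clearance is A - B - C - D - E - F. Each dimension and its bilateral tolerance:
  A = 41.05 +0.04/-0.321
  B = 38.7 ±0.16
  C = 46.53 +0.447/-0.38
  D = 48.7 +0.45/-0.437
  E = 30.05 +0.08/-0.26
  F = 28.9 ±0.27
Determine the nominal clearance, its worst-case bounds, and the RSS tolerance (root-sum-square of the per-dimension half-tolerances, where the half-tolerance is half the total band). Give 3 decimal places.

nominal=-151.830 wc=[-153.558,-150.283] rss=0.726

Stack each dimension's contribution:
  +A: nom +41.050 → Σnom=41.050; wc +0.040/-0.321 → slack +0.040/-0.321; half-tol=0.180, Σhalf²=0.032580
  -B: nom -38.700 → Σnom=2.350; wc +0.160/-0.160 → slack +0.200/-0.481; half-tol=0.160, Σhalf²=0.058180
  -C: nom -46.530 → Σnom=-44.180; wc +0.380/-0.447 → slack +0.580/-0.928; half-tol=0.413, Σhalf²=0.229162
  -D: nom -48.700 → Σnom=-92.880; wc +0.437/-0.450 → slack +1.017/-1.378; half-tol=0.444, Σhalf²=0.425855
  -E: nom -30.050 → Σnom=-122.930; wc +0.260/-0.080 → slack +1.277/-1.458; half-tol=0.170, Σhalf²=0.454755
  -F: nom -28.900 → Σnom=-151.830; wc +0.270/-0.270 → slack +1.547/-1.728; half-tol=0.270, Σhalf²=0.527655
Nominal = -151.830. Worst-case = [-151.830 - 1.728, -151.830 + 1.547] = [-153.558, -150.283]. RSS = √0.527655 = 0.726.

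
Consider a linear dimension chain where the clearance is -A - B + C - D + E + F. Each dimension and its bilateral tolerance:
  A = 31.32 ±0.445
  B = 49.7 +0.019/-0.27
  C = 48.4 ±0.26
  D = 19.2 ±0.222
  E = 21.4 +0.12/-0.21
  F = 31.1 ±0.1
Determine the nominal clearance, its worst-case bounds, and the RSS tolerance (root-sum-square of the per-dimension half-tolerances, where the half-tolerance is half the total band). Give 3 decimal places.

nominal=0.680 wc=[-0.576,2.097] rss=0.611

Stack each dimension's contribution:
  -A: nom -31.320 → Σnom=-31.320; wc +0.445/-0.445 → slack +0.445/-0.445; half-tol=0.445, Σhalf²=0.198025
  -B: nom -49.700 → Σnom=-81.020; wc +0.270/-0.019 → slack +0.715/-0.464; half-tol=0.145, Σhalf²=0.218905
  +C: nom +48.400 → Σnom=-32.620; wc +0.260/-0.260 → slack +0.975/-0.724; half-tol=0.260, Σhalf²=0.286505
  -D: nom -19.200 → Σnom=-51.820; wc +0.222/-0.222 → slack +1.197/-0.946; half-tol=0.222, Σhalf²=0.335789
  +E: nom +21.400 → Σnom=-30.420; wc +0.120/-0.210 → slack +1.317/-1.156; half-tol=0.165, Σhalf²=0.363014
  +F: nom +31.100 → Σnom=0.680; wc +0.100/-0.100 → slack +1.417/-1.256; half-tol=0.100, Σhalf²=0.373014
Nominal = 0.680. Worst-case = [0.680 - 1.256, 0.680 + 1.417] = [-0.576, 2.097]. RSS = √0.373014 = 0.611.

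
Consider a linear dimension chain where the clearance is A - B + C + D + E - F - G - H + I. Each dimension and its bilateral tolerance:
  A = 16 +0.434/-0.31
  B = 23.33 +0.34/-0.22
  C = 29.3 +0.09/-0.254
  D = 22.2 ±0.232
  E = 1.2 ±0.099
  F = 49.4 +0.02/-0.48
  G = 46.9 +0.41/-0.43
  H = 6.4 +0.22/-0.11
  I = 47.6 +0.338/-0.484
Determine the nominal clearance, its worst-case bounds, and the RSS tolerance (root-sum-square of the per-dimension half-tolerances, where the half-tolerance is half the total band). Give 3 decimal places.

nominal=-9.730 wc=[-12.099,-7.297] rss=0.863

Stack each dimension's contribution:
  +A: nom +16.000 → Σnom=16.000; wc +0.434/-0.310 → slack +0.434/-0.310; half-tol=0.372, Σhalf²=0.138384
  -B: nom -23.330 → Σnom=-7.330; wc +0.220/-0.340 → slack +0.654/-0.650; half-tol=0.280, Σhalf²=0.216784
  +C: nom +29.300 → Σnom=21.970; wc +0.090/-0.254 → slack +0.744/-0.904; half-tol=0.172, Σhalf²=0.246368
  +D: nom +22.200 → Σnom=44.170; wc +0.232/-0.232 → slack +0.976/-1.136; half-tol=0.232, Σhalf²=0.300192
  +E: nom +1.200 → Σnom=45.370; wc +0.099/-0.099 → slack +1.075/-1.235; half-tol=0.099, Σhalf²=0.309993
  -F: nom -49.400 → Σnom=-4.030; wc +0.480/-0.020 → slack +1.555/-1.255; half-tol=0.250, Σhalf²=0.372493
  -G: nom -46.900 → Σnom=-50.930; wc +0.430/-0.410 → slack +1.985/-1.665; half-tol=0.420, Σhalf²=0.548893
  -H: nom -6.400 → Σnom=-57.330; wc +0.110/-0.220 → slack +2.095/-1.885; half-tol=0.165, Σhalf²=0.576118
  +I: nom +47.600 → Σnom=-9.730; wc +0.338/-0.484 → slack +2.433/-2.369; half-tol=0.411, Σhalf²=0.745039
Nominal = -9.730. Worst-case = [-9.730 - 2.369, -9.730 + 2.433] = [-12.099, -7.297]. RSS = √0.745039 = 0.863.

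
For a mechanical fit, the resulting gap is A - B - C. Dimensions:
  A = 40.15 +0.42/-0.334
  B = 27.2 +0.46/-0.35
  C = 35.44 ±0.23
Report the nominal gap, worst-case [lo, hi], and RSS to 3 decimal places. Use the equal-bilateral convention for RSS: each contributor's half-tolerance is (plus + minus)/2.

Stack each dimension's contribution:
  +A: nom +40.150 → Σnom=40.150; wc +0.420/-0.334 → slack +0.420/-0.334; half-tol=0.377, Σhalf²=0.142129
  -B: nom -27.200 → Σnom=12.950; wc +0.350/-0.460 → slack +0.770/-0.794; half-tol=0.405, Σhalf²=0.306154
  -C: nom -35.440 → Σnom=-22.490; wc +0.230/-0.230 → slack +1.000/-1.024; half-tol=0.230, Σhalf²=0.359054
Nominal = -22.490. Worst-case = [-22.490 - 1.024, -22.490 + 1.000] = [-23.514, -21.490]. RSS = √0.359054 = 0.599.

nominal=-22.490 wc=[-23.514,-21.490] rss=0.599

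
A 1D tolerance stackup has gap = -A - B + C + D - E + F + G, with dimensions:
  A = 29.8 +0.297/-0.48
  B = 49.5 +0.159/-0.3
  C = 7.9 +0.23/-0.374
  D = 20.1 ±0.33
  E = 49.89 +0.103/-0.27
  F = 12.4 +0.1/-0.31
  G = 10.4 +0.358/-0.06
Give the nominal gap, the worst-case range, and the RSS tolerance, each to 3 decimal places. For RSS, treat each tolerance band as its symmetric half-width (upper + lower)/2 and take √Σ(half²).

nominal=-78.390 wc=[-80.023,-76.322] rss=0.724

Stack each dimension's contribution:
  -A: nom -29.800 → Σnom=-29.800; wc +0.480/-0.297 → slack +0.480/-0.297; half-tol=0.388, Σhalf²=0.150932
  -B: nom -49.500 → Σnom=-79.300; wc +0.300/-0.159 → slack +0.780/-0.456; half-tol=0.229, Σhalf²=0.203602
  +C: nom +7.900 → Σnom=-71.400; wc +0.230/-0.374 → slack +1.010/-0.830; half-tol=0.302, Σhalf²=0.294806
  +D: nom +20.100 → Σnom=-51.300; wc +0.330/-0.330 → slack +1.340/-1.160; half-tol=0.330, Σhalf²=0.403706
  -E: nom -49.890 → Σnom=-101.190; wc +0.270/-0.103 → slack +1.610/-1.263; half-tol=0.186, Σhalf²=0.438489
  +F: nom +12.400 → Σnom=-88.790; wc +0.100/-0.310 → slack +1.710/-1.573; half-tol=0.205, Σhalf²=0.480514
  +G: nom +10.400 → Σnom=-78.390; wc +0.358/-0.060 → slack +2.068/-1.633; half-tol=0.209, Σhalf²=0.524195
Nominal = -78.390. Worst-case = [-78.390 - 1.633, -78.390 + 2.068] = [-80.023, -76.322]. RSS = √0.524195 = 0.724.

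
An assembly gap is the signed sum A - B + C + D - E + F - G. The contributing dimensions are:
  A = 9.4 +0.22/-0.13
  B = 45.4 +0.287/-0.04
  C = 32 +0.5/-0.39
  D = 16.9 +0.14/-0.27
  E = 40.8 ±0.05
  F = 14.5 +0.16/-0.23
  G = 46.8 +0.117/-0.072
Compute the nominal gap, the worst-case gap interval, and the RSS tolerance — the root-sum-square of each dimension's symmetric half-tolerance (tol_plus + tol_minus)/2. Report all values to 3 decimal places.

nominal=-60.200 wc=[-61.674,-59.018] rss=0.589

Stack each dimension's contribution:
  +A: nom +9.400 → Σnom=9.400; wc +0.220/-0.130 → slack +0.220/-0.130; half-tol=0.175, Σhalf²=0.030625
  -B: nom -45.400 → Σnom=-36.000; wc +0.040/-0.287 → slack +0.260/-0.417; half-tol=0.163, Σhalf²=0.057357
  +C: nom +32.000 → Σnom=-4.000; wc +0.500/-0.390 → slack +0.760/-0.807; half-tol=0.445, Σhalf²=0.255382
  +D: nom +16.900 → Σnom=12.900; wc +0.140/-0.270 → slack +0.900/-1.077; half-tol=0.205, Σhalf²=0.297407
  -E: nom -40.800 → Σnom=-27.900; wc +0.050/-0.050 → slack +0.950/-1.127; half-tol=0.050, Σhalf²=0.299907
  +F: nom +14.500 → Σnom=-13.400; wc +0.160/-0.230 → slack +1.110/-1.357; half-tol=0.195, Σhalf²=0.337932
  -G: nom -46.800 → Σnom=-60.200; wc +0.072/-0.117 → slack +1.182/-1.474; half-tol=0.095, Σhalf²=0.346863
Nominal = -60.200. Worst-case = [-60.200 - 1.474, -60.200 + 1.182] = [-61.674, -59.018]. RSS = √0.346863 = 0.589.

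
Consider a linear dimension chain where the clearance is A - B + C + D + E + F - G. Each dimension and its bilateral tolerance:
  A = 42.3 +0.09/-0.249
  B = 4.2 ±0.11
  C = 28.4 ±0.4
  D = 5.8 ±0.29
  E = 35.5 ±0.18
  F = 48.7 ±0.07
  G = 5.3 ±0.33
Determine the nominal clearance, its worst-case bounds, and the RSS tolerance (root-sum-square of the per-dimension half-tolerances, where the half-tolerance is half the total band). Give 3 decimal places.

Stack each dimension's contribution:
  +A: nom +42.300 → Σnom=42.300; wc +0.090/-0.249 → slack +0.090/-0.249; half-tol=0.169, Σhalf²=0.028730
  -B: nom -4.200 → Σnom=38.100; wc +0.110/-0.110 → slack +0.200/-0.359; half-tol=0.110, Σhalf²=0.040830
  +C: nom +28.400 → Σnom=66.500; wc +0.400/-0.400 → slack +0.600/-0.759; half-tol=0.400, Σhalf²=0.200830
  +D: nom +5.800 → Σnom=72.300; wc +0.290/-0.290 → slack +0.890/-1.049; half-tol=0.290, Σhalf²=0.284930
  +E: nom +35.500 → Σnom=107.800; wc +0.180/-0.180 → slack +1.070/-1.229; half-tol=0.180, Σhalf²=0.317330
  +F: nom +48.700 → Σnom=156.500; wc +0.070/-0.070 → slack +1.140/-1.299; half-tol=0.070, Σhalf²=0.322230
  -G: nom -5.300 → Σnom=151.200; wc +0.330/-0.330 → slack +1.470/-1.629; half-tol=0.330, Σhalf²=0.431130
Nominal = 151.200. Worst-case = [151.200 - 1.629, 151.200 + 1.470] = [149.571, 152.670]. RSS = √0.431130 = 0.657.

nominal=151.200 wc=[149.571,152.670] rss=0.657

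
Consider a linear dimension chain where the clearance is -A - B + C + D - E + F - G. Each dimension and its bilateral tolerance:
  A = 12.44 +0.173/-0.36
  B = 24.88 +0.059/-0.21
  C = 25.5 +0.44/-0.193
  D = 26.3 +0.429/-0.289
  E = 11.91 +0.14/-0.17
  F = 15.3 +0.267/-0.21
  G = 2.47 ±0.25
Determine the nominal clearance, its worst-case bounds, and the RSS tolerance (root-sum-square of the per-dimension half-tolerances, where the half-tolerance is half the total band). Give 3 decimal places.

nominal=15.400 wc=[14.086,17.526] rss=0.679

Stack each dimension's contribution:
  -A: nom -12.440 → Σnom=-12.440; wc +0.360/-0.173 → slack +0.360/-0.173; half-tol=0.266, Σhalf²=0.071022
  -B: nom -24.880 → Σnom=-37.320; wc +0.210/-0.059 → slack +0.570/-0.232; half-tol=0.135, Σhalf²=0.089112
  +C: nom +25.500 → Σnom=-11.820; wc +0.440/-0.193 → slack +1.010/-0.425; half-tol=0.317, Σhalf²=0.189285
  +D: nom +26.300 → Σnom=14.480; wc +0.429/-0.289 → slack +1.439/-0.714; half-tol=0.359, Σhalf²=0.318166
  -E: nom -11.910 → Σnom=2.570; wc +0.170/-0.140 → slack +1.609/-0.854; half-tol=0.155, Σhalf²=0.342191
  +F: nom +15.300 → Σnom=17.870; wc +0.267/-0.210 → slack +1.876/-1.064; half-tol=0.238, Σhalf²=0.399073
  -G: nom -2.470 → Σnom=15.400; wc +0.250/-0.250 → slack +2.126/-1.314; half-tol=0.250, Σhalf²=0.461573
Nominal = 15.400. Worst-case = [15.400 - 1.314, 15.400 + 2.126] = [14.086, 17.526]. RSS = √0.461573 = 0.679.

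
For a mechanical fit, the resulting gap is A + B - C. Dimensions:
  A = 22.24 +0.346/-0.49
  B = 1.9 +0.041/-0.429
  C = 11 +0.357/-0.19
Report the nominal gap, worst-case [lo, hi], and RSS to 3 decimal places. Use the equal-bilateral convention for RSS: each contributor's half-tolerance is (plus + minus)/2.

nominal=13.140 wc=[11.864,13.717] rss=0.552

Stack each dimension's contribution:
  +A: nom +22.240 → Σnom=22.240; wc +0.346/-0.490 → slack +0.346/-0.490; half-tol=0.418, Σhalf²=0.174724
  +B: nom +1.900 → Σnom=24.140; wc +0.041/-0.429 → slack +0.387/-0.919; half-tol=0.235, Σhalf²=0.229949
  -C: nom -11.000 → Σnom=13.140; wc +0.190/-0.357 → slack +0.577/-1.276; half-tol=0.273, Σhalf²=0.304751
Nominal = 13.140. Worst-case = [13.140 - 1.276, 13.140 + 0.577] = [11.864, 13.717]. RSS = √0.304751 = 0.552.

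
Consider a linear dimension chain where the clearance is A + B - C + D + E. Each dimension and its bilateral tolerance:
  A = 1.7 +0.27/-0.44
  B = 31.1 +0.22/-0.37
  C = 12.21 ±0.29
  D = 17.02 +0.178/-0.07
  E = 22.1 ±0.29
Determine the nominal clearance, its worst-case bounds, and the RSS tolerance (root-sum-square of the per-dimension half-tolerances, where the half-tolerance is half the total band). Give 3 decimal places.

Stack each dimension's contribution:
  +A: nom +1.700 → Σnom=1.700; wc +0.270/-0.440 → slack +0.270/-0.440; half-tol=0.355, Σhalf²=0.126025
  +B: nom +31.100 → Σnom=32.800; wc +0.220/-0.370 → slack +0.490/-0.810; half-tol=0.295, Σhalf²=0.213050
  -C: nom -12.210 → Σnom=20.590; wc +0.290/-0.290 → slack +0.780/-1.100; half-tol=0.290, Σhalf²=0.297150
  +D: nom +17.020 → Σnom=37.610; wc +0.178/-0.070 → slack +0.958/-1.170; half-tol=0.124, Σhalf²=0.312526
  +E: nom +22.100 → Σnom=59.710; wc +0.290/-0.290 → slack +1.248/-1.460; half-tol=0.290, Σhalf²=0.396626
Nominal = 59.710. Worst-case = [59.710 - 1.460, 59.710 + 1.248] = [58.250, 60.958]. RSS = √0.396626 = 0.630.

nominal=59.710 wc=[58.250,60.958] rss=0.630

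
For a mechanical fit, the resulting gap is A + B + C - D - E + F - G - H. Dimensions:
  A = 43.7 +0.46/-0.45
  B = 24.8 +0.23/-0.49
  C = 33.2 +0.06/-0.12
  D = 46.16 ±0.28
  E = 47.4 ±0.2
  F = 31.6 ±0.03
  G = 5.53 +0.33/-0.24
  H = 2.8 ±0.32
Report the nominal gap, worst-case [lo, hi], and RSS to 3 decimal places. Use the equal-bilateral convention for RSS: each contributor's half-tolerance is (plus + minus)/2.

Stack each dimension's contribution:
  +A: nom +43.700 → Σnom=43.700; wc +0.460/-0.450 → slack +0.460/-0.450; half-tol=0.455, Σhalf²=0.207025
  +B: nom +24.800 → Σnom=68.500; wc +0.230/-0.490 → slack +0.690/-0.940; half-tol=0.360, Σhalf²=0.336625
  +C: nom +33.200 → Σnom=101.700; wc +0.060/-0.120 → slack +0.750/-1.060; half-tol=0.090, Σhalf²=0.344725
  -D: nom -46.160 → Σnom=55.540; wc +0.280/-0.280 → slack +1.030/-1.340; half-tol=0.280, Σhalf²=0.423125
  -E: nom -47.400 → Σnom=8.140; wc +0.200/-0.200 → slack +1.230/-1.540; half-tol=0.200, Σhalf²=0.463125
  +F: nom +31.600 → Σnom=39.740; wc +0.030/-0.030 → slack +1.260/-1.570; half-tol=0.030, Σhalf²=0.464025
  -G: nom -5.530 → Σnom=34.210; wc +0.240/-0.330 → slack +1.500/-1.900; half-tol=0.285, Σhalf²=0.545250
  -H: nom -2.800 → Σnom=31.410; wc +0.320/-0.320 → slack +1.820/-2.220; half-tol=0.320, Σhalf²=0.647650
Nominal = 31.410. Worst-case = [31.410 - 2.220, 31.410 + 1.820] = [29.190, 33.230]. RSS = √0.647650 = 0.805.

nominal=31.410 wc=[29.190,33.230] rss=0.805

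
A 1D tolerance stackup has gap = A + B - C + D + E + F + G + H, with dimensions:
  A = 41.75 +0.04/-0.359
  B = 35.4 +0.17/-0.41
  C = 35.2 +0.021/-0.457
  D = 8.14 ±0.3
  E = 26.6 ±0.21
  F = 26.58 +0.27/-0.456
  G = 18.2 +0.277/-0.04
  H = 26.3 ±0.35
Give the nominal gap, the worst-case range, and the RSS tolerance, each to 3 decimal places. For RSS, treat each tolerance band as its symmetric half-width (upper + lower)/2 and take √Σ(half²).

nominal=147.770 wc=[145.624,149.844] rss=0.771

Stack each dimension's contribution:
  +A: nom +41.750 → Σnom=41.750; wc +0.040/-0.359 → slack +0.040/-0.359; half-tol=0.199, Σhalf²=0.039800
  +B: nom +35.400 → Σnom=77.150; wc +0.170/-0.410 → slack +0.210/-0.769; half-tol=0.290, Σhalf²=0.123900
  -C: nom -35.200 → Σnom=41.950; wc +0.457/-0.021 → slack +0.667/-0.790; half-tol=0.239, Σhalf²=0.181021
  +D: nom +8.140 → Σnom=50.090; wc +0.300/-0.300 → slack +0.967/-1.090; half-tol=0.300, Σhalf²=0.271021
  +E: nom +26.600 → Σnom=76.690; wc +0.210/-0.210 → slack +1.177/-1.300; half-tol=0.210, Σhalf²=0.315121
  +F: nom +26.580 → Σnom=103.270; wc +0.270/-0.456 → slack +1.447/-1.756; half-tol=0.363, Σhalf²=0.446890
  +G: nom +18.200 → Σnom=121.470; wc +0.277/-0.040 → slack +1.724/-1.796; half-tol=0.159, Σhalf²=0.472012
  +H: nom +26.300 → Σnom=147.770; wc +0.350/-0.350 → slack +2.074/-2.146; half-tol=0.350, Σhalf²=0.594512
Nominal = 147.770. Worst-case = [147.770 - 2.146, 147.770 + 2.074] = [145.624, 149.844]. RSS = √0.594512 = 0.771.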